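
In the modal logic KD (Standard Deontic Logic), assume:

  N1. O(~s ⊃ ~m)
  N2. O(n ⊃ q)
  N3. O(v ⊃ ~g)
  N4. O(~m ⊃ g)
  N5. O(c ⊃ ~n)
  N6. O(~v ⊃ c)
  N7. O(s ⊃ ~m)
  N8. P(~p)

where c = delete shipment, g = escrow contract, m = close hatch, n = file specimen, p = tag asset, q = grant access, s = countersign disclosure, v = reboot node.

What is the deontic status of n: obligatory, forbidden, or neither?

By case analysis on s: premise 7 gives O(s ⊃ ~m) and premise 1 gives O(~s ⊃ ~m), so O(~m) either way.
Premise 4 is O(~m ⊃ g); since O(~m), deontic closure gives O(g).
Premise 3, O(v ⊃ ~g), contraposes to O(g ⊃ ~v); with O(g) we get O(~v).
With premise 6, O(~v ⊃ c), the K-axiom yields O(c).
Applying K to premise 5 (O(c ⊃ ~n)) and O(c) yields O(~n).
Premises 2, 8 do not contribute to this derivation.
Thus O(~n), which is F(n): n is forbidden.

Forbidden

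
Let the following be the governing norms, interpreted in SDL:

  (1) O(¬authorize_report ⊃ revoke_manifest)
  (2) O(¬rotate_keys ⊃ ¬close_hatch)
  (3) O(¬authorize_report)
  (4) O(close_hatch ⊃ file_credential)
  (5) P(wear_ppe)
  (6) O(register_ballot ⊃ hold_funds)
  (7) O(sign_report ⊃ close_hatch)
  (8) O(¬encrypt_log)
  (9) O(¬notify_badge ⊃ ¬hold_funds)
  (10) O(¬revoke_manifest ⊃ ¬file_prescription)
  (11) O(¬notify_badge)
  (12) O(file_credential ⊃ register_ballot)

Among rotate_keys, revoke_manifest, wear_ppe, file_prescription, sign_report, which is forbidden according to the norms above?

Premise 11 gives O(¬notify_badge).
From O(¬notify_badge) and premise 9, O(¬notify_badge ⊃ ¬hold_funds), we obtain O(¬hold_funds).
Premise 6, O(register_ballot ⊃ hold_funds), contraposes to O(¬hold_funds ⊃ ¬register_ballot); with O(¬hold_funds) we get O(¬register_ballot).
Premise 12 is O(file_credential ⊃ register_ballot); contrapositively O(¬register_ballot ⊃ ¬file_credential). Since O(¬register_ballot) holds, K gives O(¬file_credential).
Premise 4, O(close_hatch ⊃ file_credential), contraposes to O(¬file_credential ⊃ ¬close_hatch); with O(¬file_credential) we get O(¬close_hatch).
The contrapositive of premise 7 (O(sign_report ⊃ close_hatch)) is O(¬close_hatch ⊃ ¬sign_report), and O(¬close_hatch) is already established, so O(¬sign_report).
So O(¬sign_report) holds, i.e. sign_report is forbidden. None of the other listed options is forbidden under the premises.

sign_report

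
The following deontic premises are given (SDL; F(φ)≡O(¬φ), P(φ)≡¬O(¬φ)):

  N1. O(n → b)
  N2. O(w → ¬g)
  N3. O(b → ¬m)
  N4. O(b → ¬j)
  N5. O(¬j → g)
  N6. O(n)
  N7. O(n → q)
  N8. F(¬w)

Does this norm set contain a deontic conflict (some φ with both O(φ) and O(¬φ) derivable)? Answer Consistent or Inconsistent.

Premise 8 is F(¬w), i.e. O(w).
With premise 2, O(w → ¬g), the K-axiom yields O(¬g).
The contrapositive of premise 5 (O(¬j → g)) is O(¬g → j), and O(¬g) is already established, so O(j).
Premise 4, O(b → ¬j), contraposes to O(j → ¬b); with O(j) we get O(¬b).
Premise 1 is O(n → b); contrapositively O(¬b → ¬n). Since O(¬b) holds, K gives O(¬n).
But premise 6 directly asserts O(n).
We now have both O(¬n) and O(n) — n is simultaneously obligatory and forbidden, violating the D-axiom.

Inconsistent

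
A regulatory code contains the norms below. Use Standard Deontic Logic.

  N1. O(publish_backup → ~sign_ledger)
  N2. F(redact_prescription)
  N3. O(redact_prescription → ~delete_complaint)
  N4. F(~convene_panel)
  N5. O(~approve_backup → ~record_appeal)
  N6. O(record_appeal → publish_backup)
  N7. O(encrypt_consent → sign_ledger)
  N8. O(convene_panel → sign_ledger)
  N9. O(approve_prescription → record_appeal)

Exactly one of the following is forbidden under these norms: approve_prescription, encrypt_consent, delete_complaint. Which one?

Premise 4 is F(~convene_panel), i.e. O(convene_panel).
With premise 8, O(convene_panel → sign_ledger), the K-axiom yields O(sign_ledger).
Premise 1, O(publish_backup → ~sign_ledger), contraposes to O(sign_ledger → ~publish_backup); with O(sign_ledger) we get O(~publish_backup).
Premise 6, O(record_appeal → publish_backup), contraposes to O(~publish_backup → ~record_appeal); with O(~publish_backup) we get O(~record_appeal).
Premise 9 is O(approve_prescription → record_appeal); contrapositively O(~record_appeal → ~approve_prescription). Since O(~record_appeal) holds, K gives O(~approve_prescription).
So O(~approve_prescription) holds, i.e. approve_prescription is forbidden. None of the other listed options is forbidden under the premises.

approve_prescription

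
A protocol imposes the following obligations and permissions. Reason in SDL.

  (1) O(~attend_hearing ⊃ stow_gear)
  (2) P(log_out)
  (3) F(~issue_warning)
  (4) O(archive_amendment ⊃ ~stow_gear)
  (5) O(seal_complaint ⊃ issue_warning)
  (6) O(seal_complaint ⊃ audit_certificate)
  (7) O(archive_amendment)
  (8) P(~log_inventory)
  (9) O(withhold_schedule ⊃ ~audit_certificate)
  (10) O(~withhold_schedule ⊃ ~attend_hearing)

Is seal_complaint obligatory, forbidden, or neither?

Forbidden

Premise 7 states O(archive_amendment) outright.
From O(archive_amendment) and premise 4, O(archive_amendment ⊃ ~stow_gear), we obtain O(~stow_gear).
The contrapositive of premise 1 (O(~attend_hearing ⊃ stow_gear)) is O(~stow_gear ⊃ attend_hearing), and O(~stow_gear) is already established, so O(attend_hearing).
Premise 10, O(~withhold_schedule ⊃ ~attend_hearing), contraposes to O(attend_hearing ⊃ withhold_schedule); with O(attend_hearing) we get O(withhold_schedule).
From O(withhold_schedule) and premise 9, O(withhold_schedule ⊃ ~audit_certificate), we obtain O(~audit_certificate).
Premise 6 is O(seal_complaint ⊃ audit_certificate); contrapositively O(~audit_certificate ⊃ ~seal_complaint). Since O(~audit_certificate) holds, K gives O(~seal_complaint).
Premises 2, 3, 5, 8 do not contribute to this derivation.
Thus O(~seal_complaint), which is F(seal_complaint): seal_complaint is forbidden.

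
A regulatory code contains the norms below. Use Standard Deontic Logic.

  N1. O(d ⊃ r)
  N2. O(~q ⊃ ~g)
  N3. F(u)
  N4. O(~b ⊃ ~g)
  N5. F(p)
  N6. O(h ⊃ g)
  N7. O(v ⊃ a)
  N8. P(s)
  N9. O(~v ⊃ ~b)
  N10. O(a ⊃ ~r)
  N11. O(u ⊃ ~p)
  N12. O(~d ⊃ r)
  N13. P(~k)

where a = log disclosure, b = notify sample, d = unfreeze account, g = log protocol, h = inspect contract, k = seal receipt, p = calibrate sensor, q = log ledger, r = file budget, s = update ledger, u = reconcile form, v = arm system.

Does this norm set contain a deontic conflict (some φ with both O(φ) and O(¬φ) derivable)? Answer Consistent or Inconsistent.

Consistent

Premise 11 is O(u ⊃ ~p); even if O(~p) held, inferring O(u) would be affirming the consequent — invalid.
So O(u) is not derivable, and the apparent clash with O(~u) does not arise.
A world satisfying every obligation exists (e.g. a=false, b=false, d=false, g=false, h=false, k=false, p=false, q=false, r=true, s=false, u=false, v=false); no atom is both obligatory and forbidden, so the set is consistent.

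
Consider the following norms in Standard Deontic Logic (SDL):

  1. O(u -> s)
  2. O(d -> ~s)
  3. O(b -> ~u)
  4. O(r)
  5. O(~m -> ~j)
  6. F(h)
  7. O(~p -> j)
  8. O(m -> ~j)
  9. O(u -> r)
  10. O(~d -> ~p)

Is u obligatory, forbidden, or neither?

Forbidden

Premises 8 and 5 are O(m -> ~j) and O(~m -> ~j); every ideal world satisfies m or ~m, so in either case ~j holds — hence O(~j).
The contrapositive of premise 7 (O(~p -> j)) is O(~j -> p), and O(~j) is already established, so O(p).
Premise 10, O(~d -> ~p), contraposes to O(p -> d); with O(p) we get O(d).
Premise 2 is O(d -> ~s); since O(d), deontic closure gives O(~s).
Premise 1 is O(u -> s); contrapositively O(~s -> ~u). Since O(~s) holds, K gives O(~u).
Premises 3, 4, 6, 9 do not contribute to this derivation.
Thus O(~u), which is F(u): u is forbidden.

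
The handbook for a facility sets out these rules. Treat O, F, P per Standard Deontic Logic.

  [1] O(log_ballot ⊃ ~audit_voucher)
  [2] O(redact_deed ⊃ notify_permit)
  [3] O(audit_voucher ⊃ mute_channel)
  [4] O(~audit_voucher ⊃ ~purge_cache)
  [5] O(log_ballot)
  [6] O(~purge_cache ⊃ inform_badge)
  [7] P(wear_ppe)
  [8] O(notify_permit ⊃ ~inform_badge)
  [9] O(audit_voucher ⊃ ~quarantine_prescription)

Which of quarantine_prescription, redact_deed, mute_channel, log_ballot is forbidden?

Premise 5 gives O(log_ballot).
Premise 1 is O(log_ballot ⊃ ~audit_voucher); since O(log_ballot), deontic closure gives O(~audit_voucher).
Premise 4 is O(~audit_voucher ⊃ ~purge_cache); since O(~audit_voucher), deontic closure gives O(~purge_cache).
Applying K to premise 6 (O(~purge_cache ⊃ inform_badge)) and O(~purge_cache) yields O(inform_badge).
Premise 8, O(notify_permit ⊃ ~inform_badge), contraposes to O(inform_badge ⊃ ~notify_permit); with O(inform_badge) we get O(~notify_permit).
Premise 2 is O(redact_deed ⊃ notify_permit); contrapositively O(~notify_permit ⊃ ~redact_deed). Since O(~notify_permit) holds, K gives O(~redact_deed).
So O(~redact_deed) holds, i.e. redact_deed is forbidden. None of the other listed options is forbidden under the premises.

redact_deed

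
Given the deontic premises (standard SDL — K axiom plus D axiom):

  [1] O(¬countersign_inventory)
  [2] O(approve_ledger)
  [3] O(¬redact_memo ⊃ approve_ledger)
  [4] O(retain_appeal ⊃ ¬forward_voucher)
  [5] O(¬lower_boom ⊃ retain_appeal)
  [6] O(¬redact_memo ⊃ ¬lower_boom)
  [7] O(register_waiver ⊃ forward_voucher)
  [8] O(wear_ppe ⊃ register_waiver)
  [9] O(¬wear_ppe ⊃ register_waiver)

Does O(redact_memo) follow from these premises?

By case analysis on wear_ppe: premise 8 gives O(wear_ppe ⊃ register_waiver) and premise 9 gives O(¬wear_ppe ⊃ register_waiver), so O(register_waiver) either way.
Premise 7 is O(register_waiver ⊃ forward_voucher); since O(register_waiver), deontic closure gives O(forward_voucher).
Premise 4 is O(retain_appeal ⊃ ¬forward_voucher); contrapositively O(forward_voucher ⊃ ¬retain_appeal). Since O(forward_voucher) holds, K gives O(¬retain_appeal).
Premise 5, O(¬lower_boom ⊃ retain_appeal), contraposes to O(¬retain_appeal ⊃ lower_boom); with O(¬retain_appeal) we get O(lower_boom).
Premise 6 is O(¬redact_memo ⊃ ¬lower_boom); contrapositively O(lower_boom ⊃ redact_memo). Since O(lower_boom) holds, K gives O(redact_memo).
Premises 1, 2, 3 do not contribute to this derivation.
So O(redact_memo) follows.

Yes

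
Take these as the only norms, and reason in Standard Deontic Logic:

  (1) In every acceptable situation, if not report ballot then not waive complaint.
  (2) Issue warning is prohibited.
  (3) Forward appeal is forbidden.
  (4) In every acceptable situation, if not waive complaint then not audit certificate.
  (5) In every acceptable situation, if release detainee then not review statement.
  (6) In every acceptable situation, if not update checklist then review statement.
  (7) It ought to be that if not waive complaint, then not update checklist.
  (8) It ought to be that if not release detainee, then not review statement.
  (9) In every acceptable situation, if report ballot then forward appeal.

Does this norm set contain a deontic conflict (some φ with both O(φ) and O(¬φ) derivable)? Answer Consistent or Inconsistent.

Premises 5 and 8 cover both cases: O(release_detainee → ¬review_statement) and O(¬release_detainee → ¬review_statement). Since release_detainee ∨ ¬release_detainee is a tautology, O(¬review_statement) follows.
Premise 6, O(¬update_checklist → review_statement), contraposes to O(¬review_statement → update_checklist); with O(¬review_statement) we get O(update_checklist).
The contrapositive of premise 7 (O(¬waive_complaint → ¬update_checklist)) is O(update_checklist → waive_complaint), and O(update_checklist) is already established, so O(waive_complaint).
The contrapositive of premise 1 (O(¬report_ballot → ¬waive_complaint)) is O(waive_complaint → report_ballot), and O(waive_complaint) is already established, so O(report_ballot).
From O(report_ballot) and premise 9, O(report_ballot → forward_appeal), we obtain O(forward_appeal).
But premise 3, F(forward_appeal), means O(¬forward_appeal).
We now have both O(forward_appeal) and O(¬forward_appeal) — forward_appeal is simultaneously obligatory and forbidden, violating the D-axiom.

Inconsistent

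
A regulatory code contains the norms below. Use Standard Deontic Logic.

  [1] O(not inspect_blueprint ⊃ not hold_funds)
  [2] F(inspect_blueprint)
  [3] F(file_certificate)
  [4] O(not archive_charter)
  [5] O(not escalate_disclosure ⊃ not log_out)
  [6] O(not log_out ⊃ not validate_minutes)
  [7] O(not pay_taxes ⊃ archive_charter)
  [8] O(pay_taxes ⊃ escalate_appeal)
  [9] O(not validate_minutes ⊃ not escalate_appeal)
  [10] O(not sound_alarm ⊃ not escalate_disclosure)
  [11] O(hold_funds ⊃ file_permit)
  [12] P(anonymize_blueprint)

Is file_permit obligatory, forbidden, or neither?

Premise 11 is O(hold_funds ⊃ file_permit), but O(hold_funds) is not derivable from the premises, so it does not yield O(file_permit).
No premise or chain of K-axiom applications forces O(file_permit), and none forces O(not file_permit). So file_permit is neither obligatory nor forbidden under these norms.

Neither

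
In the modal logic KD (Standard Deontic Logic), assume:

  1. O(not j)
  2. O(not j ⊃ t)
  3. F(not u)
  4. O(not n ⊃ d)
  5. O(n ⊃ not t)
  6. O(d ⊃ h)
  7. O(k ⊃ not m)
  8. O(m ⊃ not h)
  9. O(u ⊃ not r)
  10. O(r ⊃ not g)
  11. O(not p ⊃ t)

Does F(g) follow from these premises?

No

Premise 10 is O(r ⊃ not g), but O(r) is not derivable from the premises, so it does not yield O(not g).
No other premise forces O(not g). An ideal world satisfying every premise can still have g true, so F(g) is not derivable.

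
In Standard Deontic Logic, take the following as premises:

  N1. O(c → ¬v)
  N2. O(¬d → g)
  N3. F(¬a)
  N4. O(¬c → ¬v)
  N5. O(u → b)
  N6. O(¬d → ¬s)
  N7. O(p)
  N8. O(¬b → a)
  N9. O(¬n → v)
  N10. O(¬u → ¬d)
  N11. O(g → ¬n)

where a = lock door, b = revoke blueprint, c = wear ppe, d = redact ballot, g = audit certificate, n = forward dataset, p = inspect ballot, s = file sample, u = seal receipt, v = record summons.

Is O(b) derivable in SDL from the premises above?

Yes

Premises 1 and 4 cover both cases: O(c → ¬v) and O(¬c → ¬v). Since c ∨ ¬c is a tautology, O(¬v) follows.
The contrapositive of premise 9 (O(¬n → v)) is O(¬v → n), and O(¬v) is already established, so O(n).
The contrapositive of premise 11 (O(g → ¬n)) is O(n → ¬g), and O(n) is already established, so O(¬g).
Premise 2 is O(¬d → g); contrapositively O(¬g → d). Since O(¬g) holds, K gives O(d).
Premise 10, O(¬u → ¬d), contraposes to O(d → u); with O(d) we get O(u).
Premise 5 is O(u → b); since O(u), deontic closure gives O(b).
Premises 3, 6, 7, 8 do not contribute to this derivation.
So O(b) follows.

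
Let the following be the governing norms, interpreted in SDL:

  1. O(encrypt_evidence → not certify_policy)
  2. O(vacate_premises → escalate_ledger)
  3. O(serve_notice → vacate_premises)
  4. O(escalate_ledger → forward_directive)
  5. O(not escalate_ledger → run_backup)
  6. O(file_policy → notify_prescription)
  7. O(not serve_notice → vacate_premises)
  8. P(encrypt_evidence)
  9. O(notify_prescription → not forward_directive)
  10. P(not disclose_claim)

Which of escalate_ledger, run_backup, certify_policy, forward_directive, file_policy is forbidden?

Premises 7 and 3 cover both cases: O(not serve_notice → vacate_premises) and O(serve_notice → vacate_premises). Since not serve_notice ∨ serve_notice is a tautology, O(vacate_premises) follows.
Applying K to premise 2 (O(vacate_premises → escalate_ledger)) and O(vacate_premises) yields O(escalate_ledger).
Premise 4 is O(escalate_ledger → forward_directive); since O(escalate_ledger), deontic closure gives O(forward_directive).
Premise 9 is O(notify_prescription → not forward_directive); contrapositively O(forward_directive → not notify_prescription). Since O(forward_directive) holds, K gives O(not notify_prescription).
Premise 6, O(file_policy → notify_prescription), contraposes to O(not notify_prescription → not file_policy); with O(not notify_prescription) we get O(not file_policy).
So O(not file_policy) holds, i.e. file_policy is forbidden. None of the other listed options is forbidden under the premises.

file_policy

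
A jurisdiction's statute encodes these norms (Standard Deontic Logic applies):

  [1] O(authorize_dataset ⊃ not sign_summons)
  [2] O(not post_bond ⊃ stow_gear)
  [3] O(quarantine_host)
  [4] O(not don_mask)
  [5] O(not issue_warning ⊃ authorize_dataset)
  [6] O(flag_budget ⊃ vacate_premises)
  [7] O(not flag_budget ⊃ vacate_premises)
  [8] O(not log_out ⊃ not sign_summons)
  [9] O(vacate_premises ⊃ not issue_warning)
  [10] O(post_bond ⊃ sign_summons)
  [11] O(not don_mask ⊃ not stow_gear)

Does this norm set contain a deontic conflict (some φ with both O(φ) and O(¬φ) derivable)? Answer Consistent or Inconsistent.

Premises 6 and 7 cover both cases: O(flag_budget ⊃ vacate_premises) and O(not flag_budget ⊃ vacate_premises). Since flag_budget ∨ not flag_budget is a tautology, O(vacate_premises) follows.
With premise 9, O(vacate_premises ⊃ not issue_warning), the K-axiom yields O(not issue_warning).
With premise 5, O(not issue_warning ⊃ authorize_dataset), the K-axiom yields O(authorize_dataset).
From O(authorize_dataset) and premise 1, O(authorize_dataset ⊃ not sign_summons), we obtain O(not sign_summons).
Premise 10 is O(post_bond ⊃ sign_summons); contrapositively O(not sign_summons ⊃ not post_bond). Since O(not sign_summons) holds, K gives O(not post_bond).
From O(not post_bond) and premise 2, O(not post_bond ⊃ stow_gear), we obtain O(stow_gear).
Premise 11 is O(not don_mask ⊃ not stow_gear); contrapositively O(stow_gear ⊃ don_mask). Since O(stow_gear) holds, K gives O(don_mask).
However, premise 4 gives O(not don_mask).
We now have both O(don_mask) and O(not don_mask) — don_mask is simultaneously obligatory and forbidden, violating the D-axiom.

Inconsistent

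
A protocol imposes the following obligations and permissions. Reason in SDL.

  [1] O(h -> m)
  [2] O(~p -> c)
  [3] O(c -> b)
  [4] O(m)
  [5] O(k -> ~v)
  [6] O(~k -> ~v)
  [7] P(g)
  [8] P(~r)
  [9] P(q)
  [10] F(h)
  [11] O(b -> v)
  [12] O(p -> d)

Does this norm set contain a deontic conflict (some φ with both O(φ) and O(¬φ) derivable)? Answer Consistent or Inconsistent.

Premise 1 is O(h -> m); even if O(m) held, inferring O(h) would be affirming the consequent — invalid.
So O(h) is not derivable, and the apparent clash with O(~h) does not arise.
A world satisfying every obligation exists (e.g. b=false, c=false, d=true, g=false, h=false, k=false, m=true, p=true, q=false, r=false, v=false); no atom is both obligatory and forbidden, so the set is consistent.

Consistent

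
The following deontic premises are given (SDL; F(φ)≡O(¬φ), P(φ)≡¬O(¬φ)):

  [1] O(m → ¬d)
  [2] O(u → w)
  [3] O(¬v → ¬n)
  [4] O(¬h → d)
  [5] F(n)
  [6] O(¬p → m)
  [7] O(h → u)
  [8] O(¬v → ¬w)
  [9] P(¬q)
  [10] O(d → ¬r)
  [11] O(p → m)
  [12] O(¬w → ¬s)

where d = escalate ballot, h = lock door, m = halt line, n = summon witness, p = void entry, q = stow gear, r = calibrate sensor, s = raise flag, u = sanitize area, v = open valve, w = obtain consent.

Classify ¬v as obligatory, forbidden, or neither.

Forbidden

Premises 6 and 11 are O(¬p → m) and O(p → m); every ideal world satisfies ¬p or p, so in either case m holds — hence O(m).
Applying K to premise 1 (O(m → ¬d)) and O(m) yields O(¬d).
Premise 4 is O(¬h → d); contrapositively O(¬d → h). Since O(¬d) holds, K gives O(h).
Premise 7 is O(h → u); since O(h), deontic closure gives O(u).
Premise 2 is O(u → w); since O(u), deontic closure gives O(w).
Premise 8 is O(¬v → ¬w); contrapositively O(w → v). Since O(w) holds, K gives O(v).
Premises 3, 5, 9, 10, 12 do not contribute to this derivation.
Thus O(v), which is F(¬v): ¬v is forbidden.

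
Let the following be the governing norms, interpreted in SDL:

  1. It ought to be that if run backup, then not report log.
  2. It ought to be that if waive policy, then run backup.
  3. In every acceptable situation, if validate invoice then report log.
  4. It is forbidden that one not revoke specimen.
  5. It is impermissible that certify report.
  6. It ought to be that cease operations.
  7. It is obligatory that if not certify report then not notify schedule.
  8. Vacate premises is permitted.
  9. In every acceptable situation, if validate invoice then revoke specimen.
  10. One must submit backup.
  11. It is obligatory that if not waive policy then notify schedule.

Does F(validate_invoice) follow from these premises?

Yes

Premise 5, F(certify_report), is equivalent to O(¬certify_report).
Applying K to premise 7 (O(¬certify_report → ¬notify_schedule)) and O(¬certify_report) yields O(¬notify_schedule).
The contrapositive of premise 11 (O(¬waive_policy → notify_schedule)) is O(¬notify_schedule → waive_policy), and O(¬notify_schedule) is already established, so O(waive_policy).
From O(waive_policy) and premise 2, O(waive_policy → run_backup), we obtain O(run_backup).
With premise 1, O(run_backup → ¬report_log), the K-axiom yields O(¬report_log).
The contrapositive of premise 3 (O(validate_invoice → report_log)) is O(¬report_log → ¬validate_invoice), and O(¬report_log) is already established, so O(¬validate_invoice).
Premises 4, 6, 8, 9, 10 do not contribute to this derivation.
So O(¬validate_invoice) holds, i.e. F(validate_invoice). The claim follows.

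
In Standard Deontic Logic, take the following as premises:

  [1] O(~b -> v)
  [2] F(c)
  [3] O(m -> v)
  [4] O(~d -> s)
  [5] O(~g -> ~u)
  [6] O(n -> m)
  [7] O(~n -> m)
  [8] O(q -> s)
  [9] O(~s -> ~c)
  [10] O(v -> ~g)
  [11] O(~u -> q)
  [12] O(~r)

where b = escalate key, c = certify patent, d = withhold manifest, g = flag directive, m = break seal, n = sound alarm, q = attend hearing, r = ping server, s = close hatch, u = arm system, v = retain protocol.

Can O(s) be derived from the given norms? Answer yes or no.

Premises 7 and 6 are O(~n -> m) and O(n -> m); every ideal world satisfies ~n or n, so in either case m holds — hence O(m).
With premise 3, O(m -> v), the K-axiom yields O(v).
Premise 10 is O(v -> ~g); since O(v), deontic closure gives O(~g).
From O(~g) and premise 5, O(~g -> ~u), we obtain O(~u).
From O(~u) and premise 11, O(~u -> q), we obtain O(q).
From O(q) and premise 8, O(q -> s), we obtain O(s).
Premises 1, 2, 4, 9, 12 do not contribute to this derivation.
So O(s) follows.

Yes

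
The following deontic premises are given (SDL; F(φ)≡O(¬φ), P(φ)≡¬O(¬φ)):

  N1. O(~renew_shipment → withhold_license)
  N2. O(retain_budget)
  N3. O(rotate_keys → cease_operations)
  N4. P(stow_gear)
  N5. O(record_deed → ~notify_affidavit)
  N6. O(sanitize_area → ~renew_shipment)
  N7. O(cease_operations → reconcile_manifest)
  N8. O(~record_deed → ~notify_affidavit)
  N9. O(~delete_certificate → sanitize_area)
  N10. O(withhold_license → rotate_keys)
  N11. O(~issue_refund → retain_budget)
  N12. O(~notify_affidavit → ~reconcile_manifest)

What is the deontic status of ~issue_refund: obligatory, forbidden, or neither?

Premise 11 is O(~issue_refund → retain_budget); even if O(retain_budget) held, inferring O(~issue_refund) would be affirming the consequent — invalid.
No premise or chain of K-axiom applications forces O(~issue_refund), and none forces O(issue_refund). So ~issue_refund is neither obligatory nor forbidden under these norms.

Neither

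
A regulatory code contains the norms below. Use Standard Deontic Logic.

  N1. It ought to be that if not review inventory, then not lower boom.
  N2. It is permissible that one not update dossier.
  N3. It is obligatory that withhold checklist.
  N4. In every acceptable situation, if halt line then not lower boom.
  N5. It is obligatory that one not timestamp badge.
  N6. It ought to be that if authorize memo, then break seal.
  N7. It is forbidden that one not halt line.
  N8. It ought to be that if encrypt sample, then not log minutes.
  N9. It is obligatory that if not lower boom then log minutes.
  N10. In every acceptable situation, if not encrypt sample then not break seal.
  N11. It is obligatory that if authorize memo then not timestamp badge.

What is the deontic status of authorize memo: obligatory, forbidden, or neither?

Forbidden

Premise 7 is F(¬halt_line), i.e. O(halt_line).
Premise 4 is O(halt_line → ¬lower_boom); since O(halt_line), deontic closure gives O(¬lower_boom).
From O(¬lower_boom) and premise 9, O(¬lower_boom → log_minutes), we obtain O(log_minutes).
Premise 8 is O(encrypt_sample → ¬log_minutes); contrapositively O(log_minutes → ¬encrypt_sample). Since O(log_minutes) holds, K gives O(¬encrypt_sample).
Premise 10 is O(¬encrypt_sample → ¬break_seal); since O(¬encrypt_sample), deontic closure gives O(¬break_seal).
Premise 6 is O(authorize_memo → break_seal); contrapositively O(¬break_seal → ¬authorize_memo). Since O(¬break_seal) holds, K gives O(¬authorize_memo).
Premises 1, 2, 3, 5, 11 do not contribute to this derivation.
Thus O(¬authorize_memo), which is F(authorize_memo): authorize_memo is forbidden.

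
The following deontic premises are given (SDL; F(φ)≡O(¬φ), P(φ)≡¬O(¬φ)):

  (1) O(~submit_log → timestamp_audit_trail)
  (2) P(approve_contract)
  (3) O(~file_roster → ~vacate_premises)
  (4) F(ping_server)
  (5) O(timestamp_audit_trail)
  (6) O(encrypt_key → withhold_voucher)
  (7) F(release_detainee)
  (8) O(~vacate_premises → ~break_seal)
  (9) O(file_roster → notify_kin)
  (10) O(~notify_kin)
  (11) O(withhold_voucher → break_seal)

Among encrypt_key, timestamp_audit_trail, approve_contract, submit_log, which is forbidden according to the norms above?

Premise 10 states O(~notify_kin) outright.
Premise 9 is O(file_roster → notify_kin); contrapositively O(~notify_kin → ~file_roster). Since O(~notify_kin) holds, K gives O(~file_roster).
From O(~file_roster) and premise 3, O(~file_roster → ~vacate_premises), we obtain O(~vacate_premises).
Premise 8 is O(~vacate_premises → ~break_seal); since O(~vacate_premises), deontic closure gives O(~break_seal).
The contrapositive of premise 11 (O(withhold_voucher → break_seal)) is O(~break_seal → ~withhold_voucher), and O(~break_seal) is already established, so O(~withhold_voucher).
Premise 6, O(encrypt_key → withhold_voucher), contraposes to O(~withhold_voucher → ~encrypt_key); with O(~withhold_voucher) we get O(~encrypt_key).
So O(~encrypt_key) holds, i.e. encrypt_key is forbidden. None of the other listed options is forbidden under the premises.

encrypt_key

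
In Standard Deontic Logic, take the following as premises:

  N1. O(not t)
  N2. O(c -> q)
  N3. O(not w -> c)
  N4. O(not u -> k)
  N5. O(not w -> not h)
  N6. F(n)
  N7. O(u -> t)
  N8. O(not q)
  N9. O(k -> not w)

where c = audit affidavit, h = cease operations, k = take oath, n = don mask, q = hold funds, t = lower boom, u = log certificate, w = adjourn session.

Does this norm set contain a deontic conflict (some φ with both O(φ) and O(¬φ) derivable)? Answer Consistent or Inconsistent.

From premise 8 we have O(not q).
Premise 2, O(c -> q), contraposes to O(not q -> not c); with O(not q) we get O(not c).
Premise 3 is O(not w -> c); contrapositively O(not c -> w). Since O(not c) holds, K gives O(w).
Premise 9 is O(k -> not w); contrapositively O(w -> not k). Since O(w) holds, K gives O(not k).
Premise 4 is O(not u -> k); contrapositively O(not k -> u). Since O(not k) holds, K gives O(u).
Premise 7 is O(u -> t); since O(u), deontic closure gives O(t).
But premise 1 directly asserts O(not t).
We now have both O(t) and O(not t) — t is simultaneously obligatory and forbidden, violating the D-axiom.

Inconsistent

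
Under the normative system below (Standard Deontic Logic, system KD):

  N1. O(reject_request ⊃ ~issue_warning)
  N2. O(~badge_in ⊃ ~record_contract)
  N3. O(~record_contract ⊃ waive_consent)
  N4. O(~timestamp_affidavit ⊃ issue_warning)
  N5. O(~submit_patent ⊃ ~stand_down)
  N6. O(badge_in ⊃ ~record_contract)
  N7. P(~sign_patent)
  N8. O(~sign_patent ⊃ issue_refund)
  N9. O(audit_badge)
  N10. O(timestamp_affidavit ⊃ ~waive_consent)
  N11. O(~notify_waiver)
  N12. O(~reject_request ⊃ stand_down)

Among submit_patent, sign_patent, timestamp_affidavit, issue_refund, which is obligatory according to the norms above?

submit_patent

Premises 2 and 6 are O(~badge_in ⊃ ~record_contract) and O(badge_in ⊃ ~record_contract); every ideal world satisfies ~badge_in or badge_in, so in either case ~record_contract holds — hence O(~record_contract).
Premise 3 is O(~record_contract ⊃ waive_consent); since O(~record_contract), deontic closure gives O(waive_consent).
Premise 10, O(timestamp_affidavit ⊃ ~waive_consent), contraposes to O(waive_consent ⊃ ~timestamp_affidavit); with O(waive_consent) we get O(~timestamp_affidavit).
With premise 4, O(~timestamp_affidavit ⊃ issue_warning), the K-axiom yields O(issue_warning).
Premise 1, O(reject_request ⊃ ~issue_warning), contraposes to O(issue_warning ⊃ ~reject_request); with O(issue_warning) we get O(~reject_request).
Applying K to premise 12 (O(~reject_request ⊃ stand_down)) and O(~reject_request) yields O(stand_down).
The contrapositive of premise 5 (O(~submit_patent ⊃ ~stand_down)) is O(stand_down ⊃ submit_patent), and O(stand_down) is already established, so O(submit_patent).
So O(submit_patent) holds — submit_patent is obligatory. None of the other listed options is made obligatory by any chain of premises.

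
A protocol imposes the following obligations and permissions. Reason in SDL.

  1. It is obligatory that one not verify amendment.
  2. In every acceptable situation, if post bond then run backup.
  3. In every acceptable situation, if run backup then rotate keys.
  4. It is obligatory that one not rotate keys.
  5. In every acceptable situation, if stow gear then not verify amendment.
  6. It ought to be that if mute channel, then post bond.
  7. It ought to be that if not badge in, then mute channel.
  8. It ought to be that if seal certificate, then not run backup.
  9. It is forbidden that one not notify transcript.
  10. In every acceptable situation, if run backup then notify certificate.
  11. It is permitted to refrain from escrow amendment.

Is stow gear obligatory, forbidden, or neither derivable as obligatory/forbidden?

Premise 5 is O(stow_gear → ¬verify_amendment); even if O(¬verify_amendment) held, inferring O(stow_gear) would be affirming the consequent — invalid.
No premise or chain of K-axiom applications forces O(stow_gear), and none forces O(¬stow_gear). So stow_gear is neither obligatory nor forbidden under these norms.

Neither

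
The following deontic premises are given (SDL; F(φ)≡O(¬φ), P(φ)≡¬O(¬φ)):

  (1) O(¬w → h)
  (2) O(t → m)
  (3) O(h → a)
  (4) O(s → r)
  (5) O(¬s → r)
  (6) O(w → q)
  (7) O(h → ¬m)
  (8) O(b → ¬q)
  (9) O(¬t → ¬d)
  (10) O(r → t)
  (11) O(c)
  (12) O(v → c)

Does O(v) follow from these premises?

No

Premise 12 is O(v → c); even if O(c) held, inferring O(v) would be affirming the consequent — invalid.
No other premise forces O(v). An ideal world satisfying every premise can still have v false, so O(v) is not derivable.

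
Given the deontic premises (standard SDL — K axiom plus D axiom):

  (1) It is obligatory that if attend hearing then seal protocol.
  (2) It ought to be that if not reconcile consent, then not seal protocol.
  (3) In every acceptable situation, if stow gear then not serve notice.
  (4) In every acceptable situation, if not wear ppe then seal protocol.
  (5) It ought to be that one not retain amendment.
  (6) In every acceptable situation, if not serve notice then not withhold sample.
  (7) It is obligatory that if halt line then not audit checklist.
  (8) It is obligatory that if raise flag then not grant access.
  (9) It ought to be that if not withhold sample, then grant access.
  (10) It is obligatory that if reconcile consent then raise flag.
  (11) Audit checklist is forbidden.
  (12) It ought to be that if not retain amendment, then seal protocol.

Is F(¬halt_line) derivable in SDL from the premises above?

No

Premise 7 is O(halt_line → ¬audit_checklist); even if O(¬audit_checklist) held, inferring O(halt_line) would be affirming the consequent — invalid.
No other premise forces O(halt_line). An ideal world satisfying every premise can still have ¬halt_line true, so F(¬halt_line) is not derivable.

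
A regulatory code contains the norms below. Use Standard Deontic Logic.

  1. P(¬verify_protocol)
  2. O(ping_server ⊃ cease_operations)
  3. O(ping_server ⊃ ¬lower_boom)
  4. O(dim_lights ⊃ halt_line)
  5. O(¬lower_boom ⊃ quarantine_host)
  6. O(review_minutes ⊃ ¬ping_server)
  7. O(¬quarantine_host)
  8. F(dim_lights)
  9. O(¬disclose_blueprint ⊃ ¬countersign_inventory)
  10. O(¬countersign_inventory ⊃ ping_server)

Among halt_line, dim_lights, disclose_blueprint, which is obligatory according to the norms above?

disclose_blueprint

Premise 7 states O(¬quarantine_host) outright.
The contrapositive of premise 5 (O(¬lower_boom ⊃ quarantine_host)) is O(¬quarantine_host ⊃ lower_boom), and O(¬quarantine_host) is already established, so O(lower_boom).
Premise 3 is O(ping_server ⊃ ¬lower_boom); contrapositively O(lower_boom ⊃ ¬ping_server). Since O(lower_boom) holds, K gives O(¬ping_server).
Premise 10 is O(¬countersign_inventory ⊃ ping_server); contrapositively O(¬ping_server ⊃ countersign_inventory). Since O(¬ping_server) holds, K gives O(countersign_inventory).
The contrapositive of premise 9 (O(¬disclose_blueprint ⊃ ¬countersign_inventory)) is O(countersign_inventory ⊃ disclose_blueprint), and O(countersign_inventory) is already established, so O(disclose_blueprint).
So O(disclose_blueprint) holds — disclose_blueprint is obligatory. None of the other listed options is made obligatory by any chain of premises.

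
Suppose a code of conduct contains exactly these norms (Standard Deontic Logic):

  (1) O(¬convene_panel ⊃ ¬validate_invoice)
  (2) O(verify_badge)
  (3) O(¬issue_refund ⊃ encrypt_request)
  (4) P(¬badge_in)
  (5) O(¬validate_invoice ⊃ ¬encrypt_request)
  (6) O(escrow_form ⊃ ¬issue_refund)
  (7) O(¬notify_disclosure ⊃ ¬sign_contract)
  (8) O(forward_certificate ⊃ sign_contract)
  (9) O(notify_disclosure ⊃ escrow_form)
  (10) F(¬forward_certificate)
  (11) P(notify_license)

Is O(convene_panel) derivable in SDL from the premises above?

Premise 10 is F(¬forward_certificate), i.e. O(forward_certificate).
Applying K to premise 8 (O(forward_certificate ⊃ sign_contract)) and O(forward_certificate) yields O(sign_contract).
The contrapositive of premise 7 (O(¬notify_disclosure ⊃ ¬sign_contract)) is O(sign_contract ⊃ notify_disclosure), and O(sign_contract) is already established, so O(notify_disclosure).
With premise 9, O(notify_disclosure ⊃ escrow_form), the K-axiom yields O(escrow_form).
Premise 6 is O(escrow_form ⊃ ¬issue_refund); since O(escrow_form), deontic closure gives O(¬issue_refund).
From O(¬issue_refund) and premise 3, O(¬issue_refund ⊃ encrypt_request), we obtain O(encrypt_request).
Premise 5, O(¬validate_invoice ⊃ ¬encrypt_request), contraposes to O(encrypt_request ⊃ validate_invoice); with O(encrypt_request) we get O(validate_invoice).
Premise 1 is O(¬convene_panel ⊃ ¬validate_invoice); contrapositively O(validate_invoice ⊃ convene_panel). Since O(validate_invoice) holds, K gives O(convene_panel).
Premises 2, 4, 11 do not contribute to this derivation.
So O(convene_panel) follows.

Yes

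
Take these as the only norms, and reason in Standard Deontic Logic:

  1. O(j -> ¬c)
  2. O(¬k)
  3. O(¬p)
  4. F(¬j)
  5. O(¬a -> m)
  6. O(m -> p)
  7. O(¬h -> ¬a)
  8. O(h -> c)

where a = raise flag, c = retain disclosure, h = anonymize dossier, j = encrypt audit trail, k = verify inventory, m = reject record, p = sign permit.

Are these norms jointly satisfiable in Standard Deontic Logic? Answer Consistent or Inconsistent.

Premise 3 states O(¬p) outright.
Premise 6 is O(m -> p); contrapositively O(¬p -> ¬m). Since O(¬p) holds, K gives O(¬m).
Premise 5 is O(¬a -> m); contrapositively O(¬m -> a). Since O(¬m) holds, K gives O(a).
Premise 7, O(¬h -> ¬a), contraposes to O(a -> h); with O(a) we get O(h).
With premise 8, O(h -> c), the K-axiom yields O(c).
The contrapositive of premise 1 (O(j -> ¬c)) is O(c -> ¬j), and O(c) is already established, so O(¬j).
Yet premise 4 is F(¬j), i.e. O(j).
We now have both O(¬j) and O(j) — j is simultaneously obligatory and forbidden, violating the D-axiom.

Inconsistent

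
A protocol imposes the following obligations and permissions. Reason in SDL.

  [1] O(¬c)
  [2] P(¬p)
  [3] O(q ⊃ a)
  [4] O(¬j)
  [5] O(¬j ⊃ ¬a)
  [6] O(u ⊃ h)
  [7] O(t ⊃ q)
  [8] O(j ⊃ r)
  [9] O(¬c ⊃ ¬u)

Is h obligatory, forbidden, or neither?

Neither

Premise 6 is O(u ⊃ h), but O(u) is not derivable from the premises, so it does not yield O(h).
No premise or chain of K-axiom applications forces O(h), and none forces O(¬h). So h is neither obligatory nor forbidden under these norms.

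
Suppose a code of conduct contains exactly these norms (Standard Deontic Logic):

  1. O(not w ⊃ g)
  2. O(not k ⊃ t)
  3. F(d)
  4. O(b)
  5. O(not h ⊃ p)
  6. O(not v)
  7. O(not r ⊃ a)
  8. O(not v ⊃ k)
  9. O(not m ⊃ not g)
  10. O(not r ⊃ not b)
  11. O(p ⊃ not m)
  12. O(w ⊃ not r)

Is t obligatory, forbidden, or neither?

Neither

Premise 2 is O(not k ⊃ t), but O(not k) is not derivable from the premises, so it does not yield O(t).
No premise or chain of K-axiom applications forces O(t), and none forces O(not t). So t is neither obligatory nor forbidden under these norms.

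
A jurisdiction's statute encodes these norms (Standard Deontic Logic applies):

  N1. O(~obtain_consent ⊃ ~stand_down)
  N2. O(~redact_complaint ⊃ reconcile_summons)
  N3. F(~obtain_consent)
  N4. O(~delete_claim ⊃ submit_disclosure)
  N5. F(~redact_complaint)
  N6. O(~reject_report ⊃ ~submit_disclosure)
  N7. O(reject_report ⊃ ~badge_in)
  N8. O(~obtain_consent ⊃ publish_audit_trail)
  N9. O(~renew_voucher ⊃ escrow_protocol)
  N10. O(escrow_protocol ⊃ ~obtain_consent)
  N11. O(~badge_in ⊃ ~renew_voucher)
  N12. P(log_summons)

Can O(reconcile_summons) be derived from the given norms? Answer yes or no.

No

Premise 2 is O(~redact_complaint ⊃ reconcile_summons), but O(~redact_complaint) is not derivable from the premises, so it does not yield O(reconcile_summons).
No other premise forces O(reconcile_summons). An ideal world satisfying every premise can still have reconcile_summons false, so O(reconcile_summons) is not derivable.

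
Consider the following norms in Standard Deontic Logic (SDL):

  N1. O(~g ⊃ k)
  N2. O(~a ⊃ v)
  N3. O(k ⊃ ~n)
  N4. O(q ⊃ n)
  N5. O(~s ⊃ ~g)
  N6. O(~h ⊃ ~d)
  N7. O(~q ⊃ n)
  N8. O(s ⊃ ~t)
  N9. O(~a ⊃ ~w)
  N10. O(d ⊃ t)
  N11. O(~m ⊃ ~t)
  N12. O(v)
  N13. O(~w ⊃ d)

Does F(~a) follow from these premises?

By case analysis on ~q: premise 7 gives O(~q ⊃ n) and premise 4 gives O(q ⊃ n), so O(n) either way.
The contrapositive of premise 3 (O(k ⊃ ~n)) is O(n ⊃ ~k), and O(n) is already established, so O(~k).
Premise 1, O(~g ⊃ k), contraposes to O(~k ⊃ g); with O(~k) we get O(g).
The contrapositive of premise 5 (O(~s ⊃ ~g)) is O(g ⊃ s), and O(g) is already established, so O(s).
From O(s) and premise 8, O(s ⊃ ~t), we obtain O(~t).
The contrapositive of premise 10 (O(d ⊃ t)) is O(~t ⊃ ~d), and O(~t) is already established, so O(~d).
Premise 13 is O(~w ⊃ d); contrapositively O(~d ⊃ w). Since O(~d) holds, K gives O(w).
Premise 9, O(~a ⊃ ~w), contraposes to O(w ⊃ a); with O(w) we get O(a).
Premises 2, 6, 11, 12 do not contribute to this derivation.
So O(a) holds, i.e. F(~a). The claim follows.

Yes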